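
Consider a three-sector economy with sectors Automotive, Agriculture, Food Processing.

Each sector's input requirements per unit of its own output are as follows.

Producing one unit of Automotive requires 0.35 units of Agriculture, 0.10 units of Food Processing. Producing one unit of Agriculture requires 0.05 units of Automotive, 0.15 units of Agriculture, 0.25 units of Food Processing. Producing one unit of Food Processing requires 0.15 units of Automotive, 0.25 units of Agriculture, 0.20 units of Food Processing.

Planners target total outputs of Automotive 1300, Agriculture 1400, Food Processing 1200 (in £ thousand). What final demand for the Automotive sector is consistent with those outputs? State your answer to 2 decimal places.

d_1 = 1050.00

I − A =
  [   1.00    -0.05    -0.15]
  [  -0.35     0.85    -0.25]
  [  -0.10    -0.25     0.80]
d = (I − A) x:
  d_1 = (+1.00)·1300 + (-0.05)·1400 + (-0.15)·1200 = 1050.00
  d_2 = (-0.35)·1300 + (+0.85)·1400 + (-0.25)·1200 = 435.00
  d_3 = (-0.10)·1300 + (-0.25)·1400 + (+0.80)·1200 = 480.00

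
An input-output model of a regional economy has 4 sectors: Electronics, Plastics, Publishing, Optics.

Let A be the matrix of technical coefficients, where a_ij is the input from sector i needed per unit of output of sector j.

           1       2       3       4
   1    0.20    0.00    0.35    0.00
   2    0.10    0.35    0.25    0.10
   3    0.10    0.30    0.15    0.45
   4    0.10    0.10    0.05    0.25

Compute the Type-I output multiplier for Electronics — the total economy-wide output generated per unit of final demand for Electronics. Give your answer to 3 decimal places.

m_1 = 2.692

I − A =
  [   0.80     0.00    -0.35     0.00]
  [  -0.10     0.65    -0.25    -0.10]
  [  -0.10    -0.30     0.85    -0.45]
  [  -0.10    -0.10    -0.05     0.75]
Compute the cofactors C_ij = (−1)^(i+j)·(3×3 minor ij) of I−A; the adjugate is their transpose:
adj(I−A) = Cᵀ =
  [ 0.322250   0.094500   0.167125   0.112875]
  [ 0.100500   0.450000   0.183750   0.170250]
  [ 0.107000   0.216000   0.382000   0.258000]
  [ 0.063500   0.087000   0.072250   0.348750]
det(I−A) = Σ_j (I−A)_1j·C_1j = (0.80)(0.322250) + (0.00)(0.100500) + (-0.35)(0.107000) + (0.00)(0.063500) = 0.22035
(I − A)⁻¹ = adj(I−A) / det(I−A) ≈
  [   1.4624     0.4289     0.7585     0.5123]
  [   0.4561     2.0422     0.8339     0.7726]
  [   0.4856     0.9803     1.7336     1.1709]
  [   0.2882     0.3948     0.3279     1.5827]
The output multiplier for sector j is the column-j sum of the Leontief inverse (I − A)⁻¹ = adj(I−A) / det(I−A).
Column 1 of adj(I−A): (0.322250, 0.100500, 0.107000, 0.063500); det(I−A) = 0.22035.
m_1 = (0.322250 + 0.100500 + 0.107000 + 0.063500) / 0.22035 = 0.59325 / 0.22035 ≈ 2.692.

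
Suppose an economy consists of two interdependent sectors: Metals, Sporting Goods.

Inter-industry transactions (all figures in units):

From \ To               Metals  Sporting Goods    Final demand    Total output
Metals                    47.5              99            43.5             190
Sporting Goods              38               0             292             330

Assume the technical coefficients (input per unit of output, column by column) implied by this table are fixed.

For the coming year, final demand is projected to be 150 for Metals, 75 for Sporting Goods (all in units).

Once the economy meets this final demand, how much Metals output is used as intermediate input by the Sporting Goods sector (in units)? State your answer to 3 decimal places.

z_12 = 37.500

Technical coefficients a_ij = z_ij / X_j:
  a_11 = 47.5/190 = 0.25, a_21 = 38/190 = 0.20
  a_12 = 99/330 = 0.30, a_22 = 0/330 = 0.00
I − A =
  [   0.75    -0.30]
  [  -0.20     1.00]
det(I−A) = (0.75)(1.00) − (-0.30)(-0.20) = 0.6900
adj(I−A) = [[1.00, 0.30], [0.20, 0.75]]
(I − A)⁻¹ = adj(I−A) / det(I−A) ≈
  [   1.4493     0.4348]
  [   0.2899     1.0870]
First solve x = (I − A)⁻¹ d = adj(I−A)·d / det(I−A); in particular x_2 = (0.20·150 + 0.75·75) / 0.6900 = 86.25 / 0.6900 = 125.00000.
Intermediate flow from 1 to 2: z_12 = a_12 · x_2 = 0.30 × 86.25 / 0.6900 = 25.875 / 0.6900 = 37.500.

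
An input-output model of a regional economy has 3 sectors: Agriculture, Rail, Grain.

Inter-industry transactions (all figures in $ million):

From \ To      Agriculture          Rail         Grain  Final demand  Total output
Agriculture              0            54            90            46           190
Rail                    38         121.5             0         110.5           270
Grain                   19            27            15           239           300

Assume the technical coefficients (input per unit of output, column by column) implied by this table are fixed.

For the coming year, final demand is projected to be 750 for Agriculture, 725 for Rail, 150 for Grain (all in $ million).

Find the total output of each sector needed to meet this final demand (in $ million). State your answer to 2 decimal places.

x_1 = 1247.02, x_2 = 1771.65, x_3 = 475.65

Technical coefficients a_ij = z_ij / X_j:
  a_11 = 0/190 = 0.00, a_21 = 38/190 = 0.20, a_31 = 19/190 = 0.10
  a_12 = 54/270 = 0.20, a_22 = 121.5/270 = 0.45, a_32 = 27/270 = 0.10
  a_13 = 90/300 = 0.30, a_23 = 0/300 = 0.00, a_33 = 15/300 = 0.05
I − A =
  [   1.00    -0.20    -0.30]
  [  -0.20     0.55     0.00]
  [  -0.10    -0.10     0.95]
Cofactors of I−A, C_ij = (−1)^(i+j)·(minor ij) (rows/columns in the sector order above):
  C_11 = (0.55)(0.95) − (0.00)(-0.10) = 0.5225
  C_12 = −[(-0.20)(0.95) − (0.00)(-0.10)] = 0.1900
  C_13 = (-0.20)(-0.10) − (0.55)(-0.10) = 0.0750
  C_21 = −[(-0.20)(0.95) − (-0.30)(-0.10)] = 0.2200
  C_22 = (1.00)(0.95) − (-0.30)(-0.10) = 0.9200
  C_23 = −[(1.00)(-0.10) − (-0.20)(-0.10)] = 0.1200
  C_31 = (-0.20)(0.00) − (-0.30)(0.55) = 0.1650
  C_32 = −[(1.00)(0.00) − (-0.30)(-0.20)] = 0.0600
  C_33 = (1.00)(0.55) − (-0.20)(-0.20) = 0.5100
det(I−A) = Σ_j (I−A)_1j·C_1j = (1.00)(0.5225) + (-0.20)(0.1900) + (-0.30)(0.0750) = 0.4620
adj(I−A) = Cᵀ =
  [ 0.5225   0.2200   0.1650]
  [ 0.1900   0.9200   0.0600]
  [ 0.0750   0.1200   0.5100]
(I − A)⁻¹ = adj(I−A) / det(I−A) ≈
  [   1.1310     0.4762     0.3571]
  [   0.4113     1.9913     0.1299]
  [   0.1623     0.2597     1.1039]
x = (I − A)⁻¹ d = adj(I−A)·d / det(I−A), with det(I−A) = 0.4620:
  x_1 = (0.5225·750 + 0.2200·725 + 0.1650·150) / 0.4620 = 576.125 / 0.4620 ≈ 1247.02
  x_2 = (0.1900·750 + 0.9200·725 + 0.0600·150) / 0.4620 = 818.50 / 0.4620 ≈ 1771.65
  x_3 = (0.0750·750 + 0.1200·725 + 0.5100·150) / 0.4620 = 219.75 / 0.4620 ≈ 475.65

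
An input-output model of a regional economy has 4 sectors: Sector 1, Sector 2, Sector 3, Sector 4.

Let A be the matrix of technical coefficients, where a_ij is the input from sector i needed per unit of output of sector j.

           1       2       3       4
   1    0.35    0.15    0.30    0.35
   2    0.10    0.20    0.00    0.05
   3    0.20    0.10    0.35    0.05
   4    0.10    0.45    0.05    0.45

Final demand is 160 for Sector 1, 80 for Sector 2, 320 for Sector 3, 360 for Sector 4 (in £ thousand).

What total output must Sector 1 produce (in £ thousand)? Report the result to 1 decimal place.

x_1 = 1600.7

I − A =
  [   0.65    -0.15    -0.30    -0.35]
  [  -0.10     0.80     0.00    -0.05]
  [  -0.20    -0.10     0.65    -0.05]
  [  -0.10    -0.45    -0.05     0.55]
Compute the cofactors C_ij = (−1)^(i+j)·(3×3 minor ij) of I−A; the adjugate is their transpose:
adj(I−A) = Cᵀ =
  [ 0.269125   0.180625   0.139625   0.200375]
  [ 0.039250   0.170000   0.021375   0.042375]
  [ 0.095750   0.095625   0.218625   0.089500]
  [ 0.089750   0.180625   0.062750   0.277250]
det(I−A) = Σ_j (I−A)_1j·C_1j = (0.65)(0.269125) + (-0.15)(0.039250) + (-0.30)(0.095750) + (-0.35)(0.089750) = 0.10890625
(I − A)⁻¹ = adj(I−A) / det(I−A) ≈
  [   2.4712     1.6585     1.2821     1.8399]
  [   0.3604     1.5610     0.1963     0.3891]
  [   0.8792     0.8780     2.0075     0.8218]
  [   0.8241     1.6585     0.5762     2.5458]
x = (I − A)⁻¹ d = adj(I−A)·d / det(I−A), with det(I−A) = 0.10890625:
  x_1 = (0.269125·160 + 0.180625·80 + 0.139625·320 + 0.200375·360) / 0.10890625 = 174.325 / 0.10890625 ≈ 1600.7
  x_2 = (0.039250·160 + 0.170000·80 + 0.021375·320 + 0.042375·360) / 0.10890625 = 41.975 / 0.10890625 ≈ 385.4
  x_3 = (0.095750·160 + 0.095625·80 + 0.218625·320 + 0.089500·360) / 0.10890625 = 125.15 / 0.10890625 ≈ 1149.2
  x_4 = (0.089750·160 + 0.180625·80 + 0.062750·320 + 0.277250·360) / 0.10890625 = 148.70 / 0.10890625 ≈ 1365.4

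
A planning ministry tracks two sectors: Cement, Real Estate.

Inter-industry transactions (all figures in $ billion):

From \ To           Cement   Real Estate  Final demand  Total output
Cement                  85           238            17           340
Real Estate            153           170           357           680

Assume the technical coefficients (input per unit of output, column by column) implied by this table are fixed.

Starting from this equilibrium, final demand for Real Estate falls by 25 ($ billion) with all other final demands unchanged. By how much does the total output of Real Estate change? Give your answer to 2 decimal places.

Δx_R = -46.30

Technical coefficients a_ij = z_ij / X_j:
  a_CC = 85/340 = 0.25, a_RC = 153/340 = 0.45
  a_CR = 238/680 = 0.35, a_RR = 170/680 = 0.25
I − A =
  [   0.75    -0.35]
  [  -0.45     0.75]
det(I−A) = (0.75)(0.75) − (-0.35)(-0.45) = 0.4050
adj(I−A) = [[0.75, 0.35], [0.45, 0.75]]
(I − A)⁻¹ = adj(I−A) / det(I−A) ≈
  [   1.8519     0.8642]
  [   1.1111     1.8519]
Δx = (I − A)⁻¹ Δd with Δd having -25 in the Real Estate component and 0 elsewhere.
So Δx_R = L_RR · (-25), where L_RR = adj(I−A)_RR / det(I−A) = 0.75 / 0.4050.
Δx_R = 0.75 × (-25) / 0.4050 = -18.75 / 0.4050 ≈ -46.30.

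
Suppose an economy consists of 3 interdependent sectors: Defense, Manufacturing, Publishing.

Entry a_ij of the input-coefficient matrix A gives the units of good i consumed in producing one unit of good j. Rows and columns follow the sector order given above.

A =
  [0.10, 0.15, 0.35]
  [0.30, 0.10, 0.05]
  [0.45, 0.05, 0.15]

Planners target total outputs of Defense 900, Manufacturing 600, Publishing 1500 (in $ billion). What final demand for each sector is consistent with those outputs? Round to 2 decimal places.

d_1 = 195.00, d_2 = 195.00, d_3 = 840.00

I − A =
  [   0.90    -0.15    -0.35]
  [  -0.30     0.90    -0.05]
  [  -0.45    -0.05     0.85]
d = (I − A) x:
  d_1 = (+0.90)·900 + (-0.15)·600 + (-0.35)·1500 = 195.00
  d_2 = (-0.30)·900 + (+0.90)·600 + (-0.05)·1500 = 195.00
  d_3 = (-0.45)·900 + (-0.05)·600 + (+0.85)·1500 = 840.00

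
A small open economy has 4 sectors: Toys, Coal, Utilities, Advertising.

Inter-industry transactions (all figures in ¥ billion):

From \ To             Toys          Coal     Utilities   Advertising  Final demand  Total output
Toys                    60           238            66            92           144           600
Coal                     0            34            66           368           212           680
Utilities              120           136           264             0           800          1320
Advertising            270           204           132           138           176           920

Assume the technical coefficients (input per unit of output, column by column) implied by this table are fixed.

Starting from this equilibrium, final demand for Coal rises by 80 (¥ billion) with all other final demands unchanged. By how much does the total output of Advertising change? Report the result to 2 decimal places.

Δx_A = 77.71

Technical coefficients a_ij = z_ij / X_j:
  a_TT = 60/600 = 0.10, a_CT = 0/600 = 0.00, a_UT = 120/600 = 0.20, a_AT = 270/600 = 0.45
  a_TC = 238/680 = 0.35, a_CC = 34/680 = 0.05, a_UC = 136/680 = 0.20, a_AC = 204/680 = 0.30
  a_TU = 66/1320 = 0.05, a_CU = 66/1320 = 0.05, a_UU = 264/1320 = 0.20, a_AU = 132/1320 = 0.10
  a_TA = 92/920 = 0.10, a_CA = 368/920 = 0.40, a_UA = 0/920 = 0.00, a_AA = 138/920 = 0.15
I − A =
  [   0.90    -0.35    -0.05    -0.10]
  [   0.00     0.95    -0.05    -0.40]
  [  -0.20    -0.20     0.80     0.00]
  [  -0.45    -0.30    -0.10     0.85]
Compute the cofactors C_ij = (−1)^(i+j)·(3×3 minor ij) of I−A; the adjugate is their transpose:
adj(I−A) = Cᵀ =
  [ 0.53350   0.27250   0.07425   0.19100]
  [ 0.16050   0.56550   0.08100   0.28500]
  [ 0.17350   0.20950   0.51300   0.11900]
  [ 0.35950   0.36850   0.12825   0.66200]
det(I−A) = Σ_j (I−A)_1j·C_1j = (0.90)(0.53350) + (-0.35)(0.16050) + (-0.05)(0.17350) + (-0.10)(0.35950) = 0.37935
(I − A)⁻¹ = adj(I−A) / det(I−A) ≈
  [   1.4064     0.7183     0.1957     0.5035]
  [   0.4231     1.4907     0.2135     0.7513]
  [   0.4574     0.5523     1.3523     0.3137]
  [   0.9477     0.9714     0.3381     1.7451]
Δx = (I − A)⁻¹ Δd with Δd having +80 in the Coal component and 0 elsewhere.
So Δx_A = L_AC · (+80), where L_AC = adj(I−A)_AC / det(I−A) = 0.36850 / 0.37935.
Δx_A = 0.36850 × (+80) / 0.37935 = 29.48 / 0.37935 ≈ 77.71.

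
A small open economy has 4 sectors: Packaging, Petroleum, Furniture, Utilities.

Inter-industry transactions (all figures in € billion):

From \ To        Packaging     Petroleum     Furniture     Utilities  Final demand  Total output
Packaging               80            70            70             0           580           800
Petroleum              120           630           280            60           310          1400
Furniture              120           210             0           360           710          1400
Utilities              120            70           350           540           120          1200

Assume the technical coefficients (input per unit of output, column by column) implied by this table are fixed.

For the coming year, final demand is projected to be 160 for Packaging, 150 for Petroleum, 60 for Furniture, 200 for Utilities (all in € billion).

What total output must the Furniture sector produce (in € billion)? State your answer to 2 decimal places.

x_3 = 364.62

Technical coefficients a_ij = z_ij / X_j:
  a_11 = 80/800 = 0.10, a_21 = 120/800 = 0.15, a_31 = 120/800 = 0.15, a_41 = 120/800 = 0.15
  a_12 = 70/1400 = 0.05, a_22 = 630/1400 = 0.45, a_32 = 210/1400 = 0.15, a_42 = 70/1400 = 0.05
  a_13 = 70/1400 = 0.05, a_23 = 280/1400 = 0.20, a_33 = 0/1400 = 0.00, a_43 = 350/1400 = 0.25
  a_14 = 0/1200 = 0.00, a_24 = 60/1200 = 0.05, a_34 = 360/1200 = 0.30, a_44 = 540/1200 = 0.45
I − A =
  [   0.90    -0.05    -0.05     0.00]
  [  -0.15     0.55    -0.20    -0.05]
  [  -0.15    -0.15     1.00    -0.30]
  [  -0.15    -0.05    -0.25     0.55]
Compute the cofactors C_ij = (−1)^(i+j)·(3×3 minor ij) of I−A; the adjugate is their transpose:
adj(I−A) = Cᵀ =
  [ 0.237375   0.028625   0.021125   0.014125]
  [ 0.106125   0.421125   0.114750   0.100875]
  [ 0.085500   0.094125   0.265500   0.153375]
  [ 0.113250   0.088875   0.136875   0.453750]
det(I−A) = Σ_j (I−A)_1j·C_1j = (0.90)(0.237375) + (-0.05)(0.106125) + (-0.05)(0.085500) + (0.00)(0.113250) = 0.20405625
(I − A)⁻¹ = adj(I−A) / det(I−A) ≈
  [   1.1633     0.1403     0.1035     0.0692]
  [   0.5201     2.0638     0.5623     0.4943]
  [   0.4190     0.4613     1.3011     0.7516]
  [   0.5550     0.4355     0.6708     2.2237]
x = (I − A)⁻¹ d = adj(I−A)·d / det(I−A), with det(I−A) = 0.20405625:
  x_1 = (0.237375·160 + 0.028625·150 + 0.021125·60 + 0.014125·200) / 0.20405625 = 46.36625 / 0.20405625 ≈ 227.22
  x_2 = (0.106125·160 + 0.421125·150 + 0.114750·60 + 0.100875·200) / 0.20405625 = 107.20875 / 0.20405625 ≈ 525.39
  x_3 = (0.085500·160 + 0.094125·150 + 0.265500·60 + 0.153375·200) / 0.20405625 = 74.40375 / 0.20405625 ≈ 364.62
  x_4 = (0.113250·160 + 0.088875·150 + 0.136875·60 + 0.453750·200) / 0.20405625 = 130.41375 / 0.20405625 ≈ 639.11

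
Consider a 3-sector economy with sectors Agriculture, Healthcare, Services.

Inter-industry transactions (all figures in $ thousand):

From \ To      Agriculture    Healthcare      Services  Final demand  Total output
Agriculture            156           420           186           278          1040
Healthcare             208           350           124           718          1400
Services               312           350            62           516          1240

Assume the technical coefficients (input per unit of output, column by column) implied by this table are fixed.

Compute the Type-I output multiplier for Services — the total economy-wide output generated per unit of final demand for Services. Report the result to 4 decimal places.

m_3 = 1.7501

Technical coefficients a_ij = z_ij / X_j:
  a_11 = 156/1040 = 0.15, a_21 = 208/1040 = 0.20, a_31 = 312/1040 = 0.30
  a_12 = 420/1400 = 0.30, a_22 = 350/1400 = 0.25, a_32 = 350/1400 = 0.25
  a_13 = 186/1240 = 0.15, a_23 = 124/1240 = 0.10, a_33 = 62/1240 = 0.05
I − A =
  [   0.85    -0.30    -0.15]
  [  -0.20     0.75    -0.10]
  [  -0.30    -0.25     0.95]
Cofactors of I−A, C_ij = (−1)^(i+j)·(minor ij) (rows/columns in the sector order above):
  C_11 = (0.75)(0.95) − (-0.10)(-0.25) = 0.6875
  C_12 = −[(-0.20)(0.95) − (-0.10)(-0.30)] = 0.2200
  C_13 = (-0.20)(-0.25) − (0.75)(-0.30) = 0.2750
  C_21 = −[(-0.30)(0.95) − (-0.15)(-0.25)] = 0.3225
  C_22 = (0.85)(0.95) − (-0.15)(-0.30) = 0.7625
  C_23 = −[(0.85)(-0.25) − (-0.30)(-0.30)] = 0.3025
  C_31 = (-0.30)(-0.10) − (-0.15)(0.75) = 0.1425
  C_32 = −[(0.85)(-0.10) − (-0.15)(-0.20)] = 0.1150
  C_33 = (0.85)(0.75) − (-0.30)(-0.20) = 0.5775
det(I−A) = Σ_j (I−A)_1j·C_1j = (0.85)(0.6875) + (-0.30)(0.2200) + (-0.15)(0.2750) = 0.477125
adj(I−A) = Cᵀ =
  [ 0.6875   0.3225   0.1425]
  [ 0.2200   0.7625   0.1150]
  [ 0.2750   0.3025   0.5775]
(I − A)⁻¹ = adj(I−A) / det(I−A) ≈
  [   1.44092     0.67592     0.29866]
  [   0.46110     1.59811     0.24103]
  [   0.57637     0.63401     1.21037]
The output multiplier for sector j is the column-j sum of the Leontief inverse (I − A)⁻¹ = adj(I−A) / det(I−A).
Column 3 of adj(I−A): (0.1425, 0.1150, 0.5775); det(I−A) = 0.477125.
m_3 = (0.1425 + 0.1150 + 0.5775) / 0.477125 = 0.835 / 0.477125 ≈ 1.7501.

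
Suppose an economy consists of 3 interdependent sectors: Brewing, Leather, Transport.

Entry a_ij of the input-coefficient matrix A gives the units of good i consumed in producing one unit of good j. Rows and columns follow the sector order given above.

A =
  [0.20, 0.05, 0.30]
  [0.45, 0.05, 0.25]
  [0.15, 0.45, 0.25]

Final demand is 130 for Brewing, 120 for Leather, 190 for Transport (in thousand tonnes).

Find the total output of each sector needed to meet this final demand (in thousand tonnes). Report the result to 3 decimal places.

I − A =
  [   0.80    -0.05    -0.30]
  [  -0.45     0.95    -0.25]
  [  -0.15    -0.45     0.75]
Cofactors of I−A, C_ij = (−1)^(i+j)·(minor ij) (rows/columns in the sector order above):
  C_11 = (0.95)(0.75) − (-0.25)(-0.45) = 0.6000
  C_12 = −[(-0.45)(0.75) − (-0.25)(-0.15)] = 0.3750
  C_13 = (-0.45)(-0.45) − (0.95)(-0.15) = 0.3450
  C_21 = −[(-0.05)(0.75) − (-0.30)(-0.45)] = 0.1725
  C_22 = (0.80)(0.75) − (-0.30)(-0.15) = 0.5550
  C_23 = −[(0.80)(-0.45) − (-0.05)(-0.15)] = 0.3675
  C_31 = (-0.05)(-0.25) − (-0.30)(0.95) = 0.2975
  C_32 = −[(0.80)(-0.25) − (-0.30)(-0.45)] = 0.3350
  C_33 = (0.80)(0.95) − (-0.05)(-0.45) = 0.7375
det(I−A) = Σ_j (I−A)_1j·C_1j = (0.80)(0.6000) + (-0.05)(0.3750) + (-0.30)(0.3450) = 0.35775
adj(I−A) = Cᵀ =
  [ 0.6000   0.1725   0.2975]
  [ 0.3750   0.5550   0.3350]
  [ 0.3450   0.3675   0.7375]
(I − A)⁻¹ = adj(I−A) / det(I−A) ≈
  [   1.6771     0.4822     0.8316]
  [   1.0482     1.5514     0.9364]
  [   0.9644     1.0273     2.0615]
x = (I − A)⁻¹ d = adj(I−A)·d / det(I−A), with det(I−A) = 0.35775:
  x_1 = (0.6000·130 + 0.1725·120 + 0.2975·190) / 0.35775 = 155.225 / 0.35775 ≈ 433.892
  x_2 = (0.3750·130 + 0.5550·120 + 0.3350·190) / 0.35775 = 179.00 / 0.35775 ≈ 500.349
  x_3 = (0.3450·130 + 0.3675·120 + 0.7375·190) / 0.35775 = 229.075 / 0.35775 ≈ 640.321

x_1 = 433.892, x_2 = 500.349, x_3 = 640.321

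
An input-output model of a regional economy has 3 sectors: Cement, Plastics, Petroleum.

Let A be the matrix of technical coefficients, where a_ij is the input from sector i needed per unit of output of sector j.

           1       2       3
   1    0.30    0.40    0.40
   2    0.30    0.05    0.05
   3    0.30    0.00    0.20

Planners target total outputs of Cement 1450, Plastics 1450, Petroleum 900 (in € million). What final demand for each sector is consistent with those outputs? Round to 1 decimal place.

I − A =
  [   0.70    -0.40    -0.40]
  [  -0.30     0.95    -0.05]
  [  -0.30     0.00     0.80]
d = (I − A) x:
  d_1 = (+0.70)·1450 + (-0.40)·1450 + (-0.40)·900 = 75.0
  d_2 = (-0.30)·1450 + (+0.95)·1450 + (-0.05)·900 = 897.5
  d_3 = (-0.30)·1450 + (+0.00)·1450 + (+0.80)·900 = 285.0

d_1 = 75.0, d_2 = 897.5, d_3 = 285.0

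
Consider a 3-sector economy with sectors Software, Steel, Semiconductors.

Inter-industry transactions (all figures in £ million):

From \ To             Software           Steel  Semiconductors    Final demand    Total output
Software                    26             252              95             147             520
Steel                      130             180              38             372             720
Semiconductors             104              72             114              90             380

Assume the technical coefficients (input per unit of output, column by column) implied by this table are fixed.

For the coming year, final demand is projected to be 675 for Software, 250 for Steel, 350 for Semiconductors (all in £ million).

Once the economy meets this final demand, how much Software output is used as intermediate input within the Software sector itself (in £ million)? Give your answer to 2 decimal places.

z_11 = 65.34

Technical coefficients a_ij = z_ij / X_j:
  a_11 = 26/520 = 0.05, a_21 = 130/520 = 0.25, a_31 = 104/520 = 0.20
  a_12 = 252/720 = 0.35, a_22 = 180/720 = 0.25, a_32 = 72/720 = 0.10
  a_13 = 95/380 = 0.25, a_23 = 38/380 = 0.10, a_33 = 114/380 = 0.30
I − A =
  [   0.95    -0.35    -0.25]
  [  -0.25     0.75    -0.10]
  [  -0.20    -0.10     0.70]
Cofactors of I−A, C_ij = (−1)^(i+j)·(minor ij) (rows/columns in the sector order above):
  C_11 = (0.75)(0.70) − (-0.10)(-0.10) = 0.5150
  C_12 = −[(-0.25)(0.70) − (-0.10)(-0.20)] = 0.1950
  C_13 = (-0.25)(-0.10) − (0.75)(-0.20) = 0.1750
  C_21 = −[(-0.35)(0.70) − (-0.25)(-0.10)] = 0.2700
  C_22 = (0.95)(0.70) − (-0.25)(-0.20) = 0.6150
  C_23 = −[(0.95)(-0.10) − (-0.35)(-0.20)] = 0.1650
  C_31 = (-0.35)(-0.10) − (-0.25)(0.75) = 0.2225
  C_32 = −[(0.95)(-0.10) − (-0.25)(-0.25)] = 0.1575
  C_33 = (0.95)(0.75) − (-0.35)(-0.25) = 0.6250
det(I−A) = Σ_j (I−A)_1j·C_1j = (0.95)(0.5150) + (-0.35)(0.1950) + (-0.25)(0.1750) = 0.37725
adj(I−A) = Cᵀ =
  [ 0.5150   0.2700   0.2225]
  [ 0.1950   0.6150   0.1575]
  [ 0.1750   0.1650   0.6250]
(I − A)⁻¹ = adj(I−A) / det(I−A) ≈
  [   1.3651     0.7157     0.5898]
  [   0.5169     1.6302     0.4175]
  [   0.4639     0.4374     1.6567]
First solve x = (I − A)⁻¹ d = adj(I−A)·d / det(I−A); in particular x_1 = (0.5150·675 + 0.2700·250 + 0.2225·350) / 0.37725 = 493.00 / 0.37725 ≈ 1306.8257.
Intermediate flow from 1 to 1: z_11 = a_11 · x_1 = 0.05 × 493.00 / 0.37725 = 24.65 / 0.37725 ≈ 65.34.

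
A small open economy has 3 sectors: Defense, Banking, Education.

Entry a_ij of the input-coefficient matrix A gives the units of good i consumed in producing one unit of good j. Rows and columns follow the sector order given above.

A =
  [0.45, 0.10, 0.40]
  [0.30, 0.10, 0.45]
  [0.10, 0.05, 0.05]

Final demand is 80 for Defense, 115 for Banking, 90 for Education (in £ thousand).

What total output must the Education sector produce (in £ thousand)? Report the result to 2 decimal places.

x_3 = 142.51

I − A =
  [   0.55    -0.10    -0.40]
  [  -0.30     0.90    -0.45]
  [  -0.10    -0.05     0.95]
Cofactors of I−A, C_ij = (−1)^(i+j)·(minor ij) (rows/columns in the sector order above):
  C_11 = (0.90)(0.95) − (-0.45)(-0.05) = 0.8325
  C_12 = −[(-0.30)(0.95) − (-0.45)(-0.10)] = 0.3300
  C_13 = (-0.30)(-0.05) − (0.90)(-0.10) = 0.1050
  C_21 = −[(-0.10)(0.95) − (-0.40)(-0.05)] = 0.1150
  C_22 = (0.55)(0.95) − (-0.40)(-0.10) = 0.4825
  C_23 = −[(0.55)(-0.05) − (-0.10)(-0.10)] = 0.0375
  C_31 = (-0.10)(-0.45) − (-0.40)(0.90) = 0.4050
  C_32 = −[(0.55)(-0.45) − (-0.40)(-0.30)] = 0.3675
  C_33 = (0.55)(0.90) − (-0.10)(-0.30) = 0.4650
det(I−A) = Σ_j (I−A)_1j·C_1j = (0.55)(0.8325) + (-0.10)(0.3300) + (-0.40)(0.1050) = 0.382875
adj(I−A) = Cᵀ =
  [ 0.8325   0.1150   0.4050]
  [ 0.3300   0.4825   0.3675]
  [ 0.1050   0.0375   0.4650]
(I − A)⁻¹ = adj(I−A) / det(I−A) ≈
  [   2.1743     0.3004     1.0578]
  [   0.8619     1.2602     0.9598]
  [   0.2742     0.0979     1.2145]
x = (I − A)⁻¹ d = adj(I−A)·d / det(I−A), with det(I−A) = 0.382875:
  x_1 = (0.8325·80 + 0.1150·115 + 0.4050·90) / 0.382875 = 116.275 / 0.382875 ≈ 303.69
  x_2 = (0.3300·80 + 0.4825·115 + 0.3675·90) / 0.382875 = 114.9625 / 0.382875 ≈ 300.26
  x_3 = (0.1050·80 + 0.0375·115 + 0.4650·90) / 0.382875 = 54.5625 / 0.382875 ≈ 142.51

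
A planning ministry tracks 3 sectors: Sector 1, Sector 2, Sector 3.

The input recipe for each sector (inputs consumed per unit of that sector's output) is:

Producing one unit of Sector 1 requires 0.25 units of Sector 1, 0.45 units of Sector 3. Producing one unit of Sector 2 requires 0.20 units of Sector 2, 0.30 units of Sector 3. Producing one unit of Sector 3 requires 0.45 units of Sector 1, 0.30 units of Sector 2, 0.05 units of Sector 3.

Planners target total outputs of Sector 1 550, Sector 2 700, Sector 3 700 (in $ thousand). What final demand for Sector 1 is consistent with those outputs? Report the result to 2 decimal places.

d_1 = 97.50

I − A =
  [   0.75     0.00    -0.45]
  [   0.00     0.80    -0.30]
  [  -0.45    -0.30     0.95]
d = (I − A) x:
  d_1 = (+0.75)·550 + (+0.00)·700 + (-0.45)·700 = 97.50
  d_2 = (+0.00)·550 + (+0.80)·700 + (-0.30)·700 = 350.00
  d_3 = (-0.45)·550 + (-0.30)·700 + (+0.95)·700 = 207.50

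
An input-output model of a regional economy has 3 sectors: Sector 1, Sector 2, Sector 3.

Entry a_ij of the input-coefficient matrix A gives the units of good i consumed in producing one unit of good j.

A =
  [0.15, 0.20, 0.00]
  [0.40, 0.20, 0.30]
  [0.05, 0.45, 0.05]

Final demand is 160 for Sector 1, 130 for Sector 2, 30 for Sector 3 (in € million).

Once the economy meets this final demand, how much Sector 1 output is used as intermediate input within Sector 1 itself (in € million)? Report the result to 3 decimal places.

z_11 = 41.957

I − A =
  [   0.85    -0.20     0.00]
  [  -0.40     0.80    -0.30]
  [  -0.05    -0.45     0.95]
Cofactors of I−A, C_ij = (−1)^(i+j)·(minor ij) (rows/columns in the sector order above):
  C_11 = (0.80)(0.95) − (-0.30)(-0.45) = 0.6250
  C_12 = −[(-0.40)(0.95) − (-0.30)(-0.05)] = 0.3950
  C_13 = (-0.40)(-0.45) − (0.80)(-0.05) = 0.2200
  C_21 = −[(-0.20)(0.95) − (0.00)(-0.45)] = 0.1900
  C_22 = (0.85)(0.95) − (0.00)(-0.05) = 0.8075
  C_23 = −[(0.85)(-0.45) − (-0.20)(-0.05)] = 0.3925
  C_31 = (-0.20)(-0.30) − (0.00)(0.80) = 0.0600
  C_32 = −[(0.85)(-0.30) − (0.00)(-0.40)] = 0.2550
  C_33 = (0.85)(0.80) − (-0.20)(-0.40) = 0.6000
det(I−A) = Σ_j (I−A)_1j·C_1j = (0.85)(0.6250) + (-0.20)(0.3950) + (0.00)(0.2200) = 0.45225
adj(I−A) = Cᵀ =
  [ 0.6250   0.1900   0.0600]
  [ 0.3950   0.8075   0.2550]
  [ 0.2200   0.3925   0.6000]
(I − A)⁻¹ = adj(I−A) / det(I−A) ≈
  [   1.3820     0.4201     0.1327]
  [   0.8734     1.7855     0.5638]
  [   0.4865     0.8679     1.3267]
First solve x = (I − A)⁻¹ d = adj(I−A)·d / det(I−A); in particular x_1 = (0.6250·160 + 0.1900·130 + 0.0600·30) / 0.45225 = 126.50 / 0.45225 ≈ 279.71255.
Intermediate flow from 1 to 1: z_11 = a_11 · x_1 = 0.15 × 126.50 / 0.45225 = 18.975 / 0.45225 ≈ 41.957.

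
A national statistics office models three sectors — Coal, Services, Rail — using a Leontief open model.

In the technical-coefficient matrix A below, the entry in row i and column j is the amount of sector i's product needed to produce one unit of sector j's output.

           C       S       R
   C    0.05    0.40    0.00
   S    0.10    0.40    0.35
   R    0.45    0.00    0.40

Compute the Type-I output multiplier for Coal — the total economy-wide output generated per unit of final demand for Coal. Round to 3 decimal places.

I − A =
  [   0.95    -0.40     0.00]
  [  -0.10     0.60    -0.35]
  [  -0.45     0.00     0.60]
Cofactors of I−A, C_ij = (−1)^(i+j)·(minor ij) (rows/columns in the sector order above):
  C_11 = (0.60)(0.60) − (-0.35)(0.00) = 0.3600
  C_12 = −[(-0.10)(0.60) − (-0.35)(-0.45)] = 0.2175
  C_13 = (-0.10)(0.00) − (0.60)(-0.45) = 0.2700
  C_21 = −[(-0.40)(0.60) − (0.00)(0.00)] = 0.2400
  C_22 = (0.95)(0.60) − (0.00)(-0.45) = 0.5700
  C_23 = −[(0.95)(0.00) − (-0.40)(-0.45)] = 0.1800
  C_31 = (-0.40)(-0.35) − (0.00)(0.60) = 0.1400
  C_32 = −[(0.95)(-0.35) − (0.00)(-0.10)] = 0.3325
  C_33 = (0.95)(0.60) − (-0.40)(-0.10) = 0.5300
det(I−A) = Σ_j (I−A)_1j·C_1j = (0.95)(0.3600) + (-0.40)(0.2175) + (0.00)(0.2700) = 0.2550
adj(I−A) = Cᵀ =
  [ 0.3600   0.2400   0.1400]
  [ 0.2175   0.5700   0.3325]
  [ 0.2700   0.1800   0.5300]
(I − A)⁻¹ = adj(I−A) / det(I−A) ≈
  [   1.4118     0.9412     0.5490]
  [   0.8529     2.2353     1.3039]
  [   1.0588     0.7059     2.0784]
The output multiplier for sector j is the column-j sum of the Leontief inverse (I − A)⁻¹ = adj(I−A) / det(I−A).
Column C of adj(I−A): (0.3600, 0.2175, 0.2700); det(I−A) = 0.2550.
m_C = (0.3600 + 0.2175 + 0.2700) / 0.2550 = 0.8475 / 0.2550 ≈ 3.324.

m_C = 3.324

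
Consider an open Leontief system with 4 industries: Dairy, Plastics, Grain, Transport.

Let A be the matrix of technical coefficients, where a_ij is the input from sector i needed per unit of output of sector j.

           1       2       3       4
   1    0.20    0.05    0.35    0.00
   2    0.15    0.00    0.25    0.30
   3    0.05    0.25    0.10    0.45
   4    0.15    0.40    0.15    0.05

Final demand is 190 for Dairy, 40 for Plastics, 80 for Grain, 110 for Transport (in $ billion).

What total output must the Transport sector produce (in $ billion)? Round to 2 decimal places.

I − A =
  [   0.80    -0.05    -0.35     0.00]
  [  -0.15     1.00    -0.25    -0.30]
  [  -0.05    -0.25     0.90    -0.45]
  [  -0.15    -0.40    -0.15     0.95]
Compute the cofactors C_ij = (−1)^(i+j)·(3×3 minor ij) of I−A; the adjugate is their transpose:
adj(I−A) = Cᵀ =
  [ 0.563875   0.185500   0.304625   0.202875]
  [ 0.189625   0.589750   0.291625   0.324375]
  [ 0.182875   0.339750   0.654625   0.417375]
  [ 0.197750   0.331250   0.274250   0.632000]
det(I−A) = Σ_j (I−A)_1j·C_1j = (0.80)(0.563875) + (-0.05)(0.189625) + (-0.35)(0.182875) + (0.00)(0.197750) = 0.3776125
(I − A)⁻¹ = adj(I−A) / det(I−A) ≈
  [   1.4933     0.4912     0.8067     0.5373]
  [   0.5022     1.5618     0.7723     0.8590]
  [   0.4843     0.8997     1.7336     1.1053]
  [   0.5237     0.8772     0.7263     1.6737]
x = (I − A)⁻¹ d = adj(I−A)·d / det(I−A), with det(I−A) = 0.3776125:
  x_1 = (0.563875·190 + 0.185500·40 + 0.304625·80 + 0.202875·110) / 0.3776125 = 161.2425 / 0.3776125 ≈ 427.01
  x_2 = (0.189625·190 + 0.589750·40 + 0.291625·80 + 0.324375·110) / 0.3776125 = 118.63 / 0.3776125 ≈ 314.16
  x_3 = (0.182875·190 + 0.339750·40 + 0.654625·80 + 0.417375·110) / 0.3776125 = 146.6175 / 0.3776125 ≈ 388.28
  x_4 = (0.197750·190 + 0.331250·40 + 0.274250·80 + 0.632000·110) / 0.3776125 = 142.2825 / 0.3776125 ≈ 376.79

x_4 = 376.79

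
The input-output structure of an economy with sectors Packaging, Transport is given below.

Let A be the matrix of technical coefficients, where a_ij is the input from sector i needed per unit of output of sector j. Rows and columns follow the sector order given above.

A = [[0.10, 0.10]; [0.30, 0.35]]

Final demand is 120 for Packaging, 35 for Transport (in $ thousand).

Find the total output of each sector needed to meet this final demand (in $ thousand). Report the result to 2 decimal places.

I − A =
  [   0.90    -0.10]
  [  -0.30     0.65]
det(I−A) = (0.90)(0.65) − (-0.10)(-0.30) = 0.5550
adj(I−A) = [[0.65, 0.10], [0.30, 0.90]]
(I − A)⁻¹ = adj(I−A) / det(I−A) ≈
  [   1.1712     0.1802]
  [   0.5405     1.6216]
x = (I − A)⁻¹ d = adj(I−A)·d / det(I−A), with det(I−A) = 0.5550:
  x_P = (0.65·120 + 0.10·35) / 0.5550 = 81.50 / 0.5550 ≈ 146.85
  x_T = (0.30·120 + 0.90·35) / 0.5550 = 67.50 / 0.5550 ≈ 121.62

x_P = 146.85, x_T = 121.62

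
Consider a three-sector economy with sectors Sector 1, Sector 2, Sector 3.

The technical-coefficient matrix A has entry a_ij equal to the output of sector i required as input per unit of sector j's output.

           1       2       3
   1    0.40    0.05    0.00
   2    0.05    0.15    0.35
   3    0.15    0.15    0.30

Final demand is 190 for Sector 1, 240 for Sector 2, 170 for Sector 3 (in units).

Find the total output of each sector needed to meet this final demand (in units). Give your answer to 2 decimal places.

x_1 = 356.40, x_2 = 476.84, x_3 = 421.41

I − A =
  [   0.60    -0.05     0.00]
  [  -0.05     0.85    -0.35]
  [  -0.15    -0.15     0.70]
Cofactors of I−A, C_ij = (−1)^(i+j)·(minor ij) (rows/columns in the sector order above):
  C_11 = (0.85)(0.70) − (-0.35)(-0.15) = 0.5425
  C_12 = −[(-0.05)(0.70) − (-0.35)(-0.15)] = 0.0875
  C_13 = (-0.05)(-0.15) − (0.85)(-0.15) = 0.1350
  C_21 = −[(-0.05)(0.70) − (0.00)(-0.15)] = 0.0350
  C_22 = (0.60)(0.70) − (0.00)(-0.15) = 0.4200
  C_23 = −[(0.60)(-0.15) − (-0.05)(-0.15)] = 0.0975
  C_31 = (-0.05)(-0.35) − (0.00)(0.85) = 0.0175
  C_32 = −[(0.60)(-0.35) − (0.00)(-0.05)] = 0.2100
  C_33 = (0.60)(0.85) − (-0.05)(-0.05) = 0.5075
det(I−A) = Σ_j (I−A)_1j·C_1j = (0.60)(0.5425) + (-0.05)(0.0875) + (0.00)(0.1350) = 0.321125
adj(I−A) = Cᵀ =
  [ 0.5425   0.0350   0.0175]
  [ 0.0875   0.4200   0.2100]
  [ 0.1350   0.0975   0.5075]
(I − A)⁻¹ = adj(I−A) / det(I−A) ≈
  [   1.6894     0.1090     0.0545]
  [   0.2725     1.3079     0.6540]
  [   0.4204     0.3036     1.5804]
x = (I − A)⁻¹ d = adj(I−A)·d / det(I−A), with det(I−A) = 0.321125:
  x_1 = (0.5425·190 + 0.0350·240 + 0.0175·170) / 0.321125 = 114.45 / 0.321125 ≈ 356.40
  x_2 = (0.0875·190 + 0.4200·240 + 0.2100·170) / 0.321125 = 153.125 / 0.321125 ≈ 476.84
  x_3 = (0.1350·190 + 0.0975·240 + 0.5075·170) / 0.321125 = 135.325 / 0.321125 ≈ 421.41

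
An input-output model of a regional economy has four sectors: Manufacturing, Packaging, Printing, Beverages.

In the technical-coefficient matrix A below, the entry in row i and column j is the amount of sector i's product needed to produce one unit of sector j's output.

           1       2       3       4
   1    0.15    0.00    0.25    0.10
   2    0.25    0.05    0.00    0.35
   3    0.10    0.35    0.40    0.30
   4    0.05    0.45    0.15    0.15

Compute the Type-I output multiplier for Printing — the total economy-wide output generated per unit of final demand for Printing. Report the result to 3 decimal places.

m_3 = 4.479

I − A =
  [   0.85     0.00    -0.25    -0.10]
  [  -0.25     0.95     0.00    -0.35]
  [  -0.10    -0.35     0.60    -0.30]
  [  -0.05    -0.45    -0.15     0.85]
Compute the cofactors C_ij = (−1)^(i+j)·(3×3 minor ij) of I−A; the adjugate is their transpose:
adj(I−A) = Cᵀ =
  [ 0.328875   0.140375   0.176750   0.158875]
  [ 0.132000   0.365750   0.105875   0.203500]
  [ 0.193500   0.370375   0.536500   0.364625]
  [ 0.123375   0.267250   0.161125   0.438875]
det(I−A) = Σ_j (I−A)_1j·C_1j = (0.85)(0.328875) + (0.00)(0.132000) + (-0.25)(0.193500) + (-0.10)(0.123375) = 0.21883125
(I − A)⁻¹ = adj(I−A) / det(I−A) ≈
  [   1.5029     0.6415     0.8077     0.7260]
  [   0.6032     1.6714     0.4838     0.9299]
  [   0.8842     1.6925     2.4517     1.6662]
  [   0.5638     1.2213     0.7363     2.0055]
The output multiplier for sector j is the column-j sum of the Leontief inverse (I − A)⁻¹ = adj(I−A) / det(I−A).
Column 3 of adj(I−A): (0.176750, 0.105875, 0.536500, 0.161125); det(I−A) = 0.21883125.
m_3 = (0.176750 + 0.105875 + 0.536500 + 0.161125) / 0.21883125 = 0.98025 / 0.21883125 ≈ 4.479.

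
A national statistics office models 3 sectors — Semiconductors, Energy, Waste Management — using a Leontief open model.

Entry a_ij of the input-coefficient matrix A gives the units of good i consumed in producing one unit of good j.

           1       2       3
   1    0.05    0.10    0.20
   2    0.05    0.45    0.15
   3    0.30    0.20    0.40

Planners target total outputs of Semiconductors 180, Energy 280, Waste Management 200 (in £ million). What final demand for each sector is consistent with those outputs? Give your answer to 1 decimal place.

d_1 = 103.0, d_2 = 115.0, d_3 = 10.0

I − A =
  [   0.95    -0.10    -0.20]
  [  -0.05     0.55    -0.15]
  [  -0.30    -0.20     0.60]
d = (I − A) x:
  d_1 = (+0.95)·180 + (-0.10)·280 + (-0.20)·200 = 103.0
  d_2 = (-0.05)·180 + (+0.55)·280 + (-0.15)·200 = 115.0
  d_3 = (-0.30)·180 + (-0.20)·280 + (+0.60)·200 = 10.0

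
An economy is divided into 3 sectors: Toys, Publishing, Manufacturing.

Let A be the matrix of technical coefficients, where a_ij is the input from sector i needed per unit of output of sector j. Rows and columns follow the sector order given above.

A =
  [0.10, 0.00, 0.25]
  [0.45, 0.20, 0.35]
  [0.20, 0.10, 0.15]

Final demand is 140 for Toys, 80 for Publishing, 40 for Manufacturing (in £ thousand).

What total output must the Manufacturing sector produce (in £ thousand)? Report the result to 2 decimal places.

I − A =
  [   0.90     0.00    -0.25]
  [  -0.45     0.80    -0.35]
  [  -0.20    -0.10     0.85]
Cofactors of I−A, C_ij = (−1)^(i+j)·(minor ij) (rows/columns in the sector order above):
  C_11 = (0.80)(0.85) − (-0.35)(-0.10) = 0.6450
  C_12 = −[(-0.45)(0.85) − (-0.35)(-0.20)] = 0.4525
  C_13 = (-0.45)(-0.10) − (0.80)(-0.20) = 0.2050
  C_21 = −[(0.00)(0.85) − (-0.25)(-0.10)] = 0.0250
  C_22 = (0.90)(0.85) − (-0.25)(-0.20) = 0.7150
  C_23 = −[(0.90)(-0.10) − (0.00)(-0.20)] = 0.0900
  C_31 = (0.00)(-0.35) − (-0.25)(0.80) = 0.2000
  C_32 = −[(0.90)(-0.35) − (-0.25)(-0.45)] = 0.4275
  C_33 = (0.90)(0.80) − (0.00)(-0.45) = 0.7200
det(I−A) = Σ_j (I−A)_1j·C_1j = (0.90)(0.6450) + (0.00)(0.4525) + (-0.25)(0.2050) = 0.52925
adj(I−A) = Cᵀ =
  [ 0.6450   0.0250   0.2000]
  [ 0.4525   0.7150   0.4275]
  [ 0.2050   0.0900   0.7200]
(I − A)⁻¹ = adj(I−A) / det(I−A) ≈
  [   1.2187     0.0472     0.3779]
  [   0.8550     1.3510     0.8077]
  [   0.3873     0.1701     1.3604]
x = (I − A)⁻¹ d = adj(I−A)·d / det(I−A), with det(I−A) = 0.52925:
  x_T = (0.6450·140 + 0.0250·80 + 0.2000·40) / 0.52925 = 100.30 / 0.52925 ≈ 189.51
  x_P = (0.4525·140 + 0.7150·80 + 0.4275·40) / 0.52925 = 137.65 / 0.52925 ≈ 260.09
  x_M = (0.2050·140 + 0.0900·80 + 0.7200·40) / 0.52925 = 64.70 / 0.52925 ≈ 122.25

x_M = 122.25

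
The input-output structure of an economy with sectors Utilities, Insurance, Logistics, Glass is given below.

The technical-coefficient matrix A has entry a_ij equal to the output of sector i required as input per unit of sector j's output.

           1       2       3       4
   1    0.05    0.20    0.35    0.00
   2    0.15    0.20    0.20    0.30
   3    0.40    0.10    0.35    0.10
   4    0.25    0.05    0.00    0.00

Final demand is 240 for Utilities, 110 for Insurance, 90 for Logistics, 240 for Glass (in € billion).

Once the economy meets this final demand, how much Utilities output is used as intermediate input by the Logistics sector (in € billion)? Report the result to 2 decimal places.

I − A =
  [   0.95    -0.20    -0.35     0.00]
  [  -0.15     0.80    -0.20    -0.30]
  [  -0.40    -0.10     0.65    -0.10]
  [  -0.25    -0.05     0.00     1.00]
Compute the cofactors C_ij = (−1)^(i+j)·(3×3 minor ij) of I−A; the adjugate is their transpose:
adj(I−A) = Cᵀ =
  [ 0.489250   0.166750   0.314750   0.081500]
  [ 0.231250   0.468750   0.268750   0.167500]
  [ 0.357250   0.184750   0.700750   0.125500]
  [ 0.133875   0.065125   0.092125   0.322250]
det(I−A) = Σ_j (I−A)_1j·C_1j = (0.95)(0.489250) + (-0.20)(0.231250) + (-0.35)(0.357250) + (0.00)(0.133875) = 0.2935
(I − A)⁻¹ = adj(I−A) / det(I−A) ≈
  [   1.6670     0.5681     1.0724     0.2777]
  [   0.7879     1.5971     0.9157     0.5707]
  [   1.2172     0.6295     2.3876     0.4276]
  [   0.4561     0.2219     0.3139     1.0980]
First solve x = (I − A)⁻¹ d = adj(I−A)·d / det(I−A); in particular x_3 = (0.357250·240 + 0.184750·110 + 0.700750·90 + 0.125500·240) / 0.2935 = 199.25 / 0.2935 ≈ 678.8756.
Intermediate flow from 1 to 3: z_13 = a_13 · x_3 = 0.35 × 199.25 / 0.2935 = 69.7375 / 0.2935 ≈ 237.61.

z_13 = 237.61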